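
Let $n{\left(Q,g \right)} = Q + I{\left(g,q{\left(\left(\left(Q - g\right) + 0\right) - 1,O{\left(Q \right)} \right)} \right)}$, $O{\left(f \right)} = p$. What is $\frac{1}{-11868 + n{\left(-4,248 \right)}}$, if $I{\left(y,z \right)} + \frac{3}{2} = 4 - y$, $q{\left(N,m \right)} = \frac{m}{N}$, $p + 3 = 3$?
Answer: $- \frac{2}{24235} \approx -8.2525 \cdot 10^{-5}$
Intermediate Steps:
$p = 0$ ($p = -3 + 3 = 0$)
$O{\left(f \right)} = 0$
$I{\left(y,z \right)} = \frac{5}{2} - y$ ($I{\left(y,z \right)} = - \frac{3}{2} - \left(-4 + y\right) = \frac{5}{2} - y$)
$n{\left(Q,g \right)} = \frac{5}{2} + Q - g$ ($n{\left(Q,g \right)} = Q - \left(- \frac{5}{2} + g\right) = \frac{5}{2} + Q - g$)
$\frac{1}{-11868 + n{\left(-4,248 \right)}} = \frac{1}{-11868 - \frac{499}{2}} = \frac{1}{- \frac{24235}{2}} = - \frac{2}{24235}$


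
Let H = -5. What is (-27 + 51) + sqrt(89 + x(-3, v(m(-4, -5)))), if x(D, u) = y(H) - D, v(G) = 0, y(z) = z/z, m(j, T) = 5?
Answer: 24 + sqrt(93) ≈ 33.644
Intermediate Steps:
y(z) = 1
x(D, u) = 1 - D
(-27 + 51) + sqrt(89 + x(-3, v(m(-4, -5)))) = (-27 + 51) + sqrt(89 + (1 - 1*(-3))) = 24 + sqrt(89 + (1 + 3)) = 24 + sqrt(89 + 4) = 24 + sqrt(93)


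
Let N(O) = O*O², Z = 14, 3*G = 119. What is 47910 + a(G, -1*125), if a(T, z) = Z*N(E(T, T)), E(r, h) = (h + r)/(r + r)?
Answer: 47924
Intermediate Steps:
G = 119/3 (G = (⅓)*119 = 119/3 ≈ 39.667)
E(r, h) = (h + r)/(2*r) (E(r, h) = (h + r)/((2*r)) = (h + r)*(1/(2*r)) = (h + r)/(2*r))
N(O) = O³
a(T, z) = 14 (a(T, z) = 14*((T + T)/(2*T))³ = 14*((2*T)/(2*T))³ = 14*1³ = 14*1 = 14)
47910 + a(G, -1*125) = 47910 + 14 = 47924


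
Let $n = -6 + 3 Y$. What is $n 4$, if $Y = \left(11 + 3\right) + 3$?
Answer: $180$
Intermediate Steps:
$Y = 17$ ($Y = 14 + 3 = 17$)
$n = 45$ ($n = -6 + 3 \cdot 17 = -6 + 51 = 45$)
$n 4 = 45 \cdot 4 = 180$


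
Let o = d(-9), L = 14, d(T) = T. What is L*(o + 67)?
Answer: 812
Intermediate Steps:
o = -9
L*(o + 67) = 14*(-9 + 67) = 14*58 = 812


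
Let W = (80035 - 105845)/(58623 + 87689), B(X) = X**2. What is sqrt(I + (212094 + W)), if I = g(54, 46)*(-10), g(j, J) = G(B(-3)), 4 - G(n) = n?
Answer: sqrt(283837846600551)/36578 ≈ 460.59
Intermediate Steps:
G(n) = 4 - n
g(j, J) = -5 (g(j, J) = 4 - 1*(-3)**2 = 4 - 1*9 = 4 - 9 = -5)
I = 50 (I = -5*(-10) = 50)
W = -12905/73156 (W = -25810/146312 = -25810*1/146312 = -12905/73156 ≈ -0.17640)
sqrt(I + (212094 + W)) = sqrt(50 + (212094 - 12905/73156)) = sqrt(50 + 15515935759/73156) = sqrt(15519593559/73156) = sqrt(283837846600551)/36578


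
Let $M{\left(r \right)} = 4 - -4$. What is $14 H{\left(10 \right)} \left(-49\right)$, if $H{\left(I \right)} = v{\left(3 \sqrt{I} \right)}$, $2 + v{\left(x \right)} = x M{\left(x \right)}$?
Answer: $1372 - 16464 \sqrt{10} \approx -50692.0$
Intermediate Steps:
$M{\left(r \right)} = 8$ ($M{\left(r \right)} = 4 + 4 = 8$)
$v{\left(x \right)} = -2 + 8 x$ ($v{\left(x \right)} = -2 + x 8 = -2 + 8 x$)
$H{\left(I \right)} = -2 + 24 \sqrt{I}$ ($H{\left(I \right)} = -2 + 8 \cdot 3 \sqrt{I} = -2 + 24 \sqrt{I}$)
$14 H{\left(10 \right)} \left(-49\right) = 14 \left(-2 + 24 \sqrt{10}\right) \left(-49\right) = \left(-28 + 336 \sqrt{10}\right) \left(-49\right) = 1372 - 16464 \sqrt{10}$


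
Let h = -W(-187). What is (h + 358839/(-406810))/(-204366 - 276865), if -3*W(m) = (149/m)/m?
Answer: 2210829899/1208094097371810 ≈ 1.8300e-6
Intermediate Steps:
W(m) = -149/(3*m²) (W(m) = -149/m/(3*m) = -149/(3*m²))
h = 149/104907 (h = -(-149)/(3*(-187)²) = -(-149)/(3*34969) = -1*(-149/104907) = 149/104907 ≈ 0.0014203)
(h + 358839/(-406810))/(-204366 - 276865) = (149/104907 + 358839/(-406810))/(-204366 - 276865) = (149/104907 + 358839*(-1/406810))/(-481231) = (149/104907 - 358839/406810)*(-1/481231) = -2210829899/2510424510*(-1/481231) = 2210829899/1208094097371810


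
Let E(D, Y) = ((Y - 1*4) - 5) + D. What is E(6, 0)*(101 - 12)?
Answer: -267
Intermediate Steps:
E(D, Y) = -9 + D + Y (E(D, Y) = ((Y - 4) - 5) + D = ((-4 + Y) - 5) + D = (-9 + Y) + D = -9 + D + Y)
E(6, 0)*(101 - 12) = (-9 + 6 + 0)*(101 - 12) = -3*89 = -267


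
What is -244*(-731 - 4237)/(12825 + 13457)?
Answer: 606096/13141 ≈ 46.122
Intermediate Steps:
-244*(-731 - 4237)/(12825 + 13457) = -(-1212192)/26282 = -244*(-2484/13141) = 606096/13141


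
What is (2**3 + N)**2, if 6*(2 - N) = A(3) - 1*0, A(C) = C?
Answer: 361/4 ≈ 90.250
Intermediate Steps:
N = 3/2 (N = 2 - (3 - 1*0)/6 = 2 - (3 + 0)/6 = 2 - 1/6*3 = 2 - 1/2 = 3/2 ≈ 1.5000)
(2**3 + N)**2 = (2**3 + 3/2)**2 = (8 + 3/2)**2 = (19/2)**2 = 361/4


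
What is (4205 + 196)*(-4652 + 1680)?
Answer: -13079772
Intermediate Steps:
(4205 + 196)*(-4652 + 1680) = 4401*(-2972) = -13079772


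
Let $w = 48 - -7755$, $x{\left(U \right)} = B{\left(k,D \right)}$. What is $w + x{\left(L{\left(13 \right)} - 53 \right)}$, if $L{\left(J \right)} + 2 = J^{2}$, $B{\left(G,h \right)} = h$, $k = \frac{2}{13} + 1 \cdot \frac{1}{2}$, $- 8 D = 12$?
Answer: $\frac{15603}{2} \approx 7801.5$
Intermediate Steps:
$D = - \frac{3}{2}$ ($D = \left(- \frac{1}{8}\right) 12 = - \frac{3}{2} \approx -1.5$)
$k = \frac{17}{26}$ ($k = 2 \cdot \frac{1}{13} + 1 \cdot \frac{1}{2} = \frac{2}{13} + \frac{1}{2} = \frac{17}{26} \approx 0.65385$)
$L{\left(J \right)} = -2 + J^{2}$
$x{\left(U \right)} = - \frac{3}{2}$
$w = 7803$ ($w = 48 + 7755 = 7803$)
$w + x{\left(L{\left(13 \right)} - 53 \right)} = 7803 - \frac{3}{2} = \frac{15603}{2}$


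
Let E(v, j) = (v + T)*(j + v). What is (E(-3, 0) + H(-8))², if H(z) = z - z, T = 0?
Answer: 81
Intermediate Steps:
H(z) = 0
E(v, j) = v*(j + v) (E(v, j) = (v + 0)*(j + v) = v*(j + v))
(E(-3, 0) + H(-8))² = (-3*(0 - 3) + 0)² = (-3*(-3) + 0)² = (9 + 0)² = 9² = 81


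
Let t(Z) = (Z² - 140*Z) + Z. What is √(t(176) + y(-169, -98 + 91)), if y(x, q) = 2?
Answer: √6514 ≈ 80.709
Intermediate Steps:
t(Z) = Z² - 139*Z
√(t(176) + y(-169, -98 + 91)) = √(176*(-139 + 176) + 2) = √(176*37 + 2) = √(6512 + 2) = √6514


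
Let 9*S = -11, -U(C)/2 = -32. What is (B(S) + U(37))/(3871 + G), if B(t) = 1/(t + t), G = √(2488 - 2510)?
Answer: 5415529/329662586 - 1399*I*√22/329662586 ≈ 0.016427 - 1.9905e-5*I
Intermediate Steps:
U(C) = 64 (U(C) = -2*(-32) = 64)
G = I*√22 (G = √(-22) = I*√22 ≈ 4.6904*I)
S = -11/9 (S = (⅑)*(-11) = -11/9 ≈ -1.2222)
B(t) = 1/(2*t)
(B(S) + U(37))/(3871 + G) = (1/(2*(-11/9)) + 64)/(3871 + I*√22) = ((½)*(-9/11) + 64)/(3871 + I*√22) = (-9/22 + 64)/(3871 + I*√22) = 1399/(22*(3871 + I*√22))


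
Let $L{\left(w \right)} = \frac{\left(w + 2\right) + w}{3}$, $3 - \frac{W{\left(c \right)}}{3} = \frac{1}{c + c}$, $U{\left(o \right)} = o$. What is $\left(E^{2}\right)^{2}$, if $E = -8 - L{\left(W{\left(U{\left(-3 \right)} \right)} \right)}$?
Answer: $50625$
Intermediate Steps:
$W{\left(c \right)} = 9 - \frac{3}{2 c}$ ($W{\left(c \right)} = 9 - \frac{3}{c + c} = 9 - \frac{3}{2 c}$)
$L{\left(w \right)} = \frac{2}{3} + \frac{2 w}{3}$ ($L{\left(w \right)} = \left(\left(2 + w\right) + w\right) \frac{1}{3} = \left(2 + 2 w\right) \frac{1}{3} = \frac{2}{3} + \frac{2 w}{3}$)
$E = -15$ ($E = -8 - \left(\frac{2}{3} + \frac{2 \left(9 - \frac{3}{2 \left(-3\right)}\right)}{3}\right) = -8 - \left(\frac{2}{3} + \frac{2 \left(9 - - \frac{1}{2}\right)}{3}\right) = -8 - \left(\frac{2}{3} + \frac{2 \left(9 + \frac{1}{2}\right)}{3}\right) = -8 - \left(\frac{2}{3} + \frac{2}{3} \cdot \frac{19}{2}\right) = -8 - \left(\frac{2}{3} + \frac{19}{3}\right) = -8 - 7 = -15$)
$\left(E^{2}\right)^{2} = \left(\left(-15\right)^{2}\right)^{2} = 225^{2} = 50625$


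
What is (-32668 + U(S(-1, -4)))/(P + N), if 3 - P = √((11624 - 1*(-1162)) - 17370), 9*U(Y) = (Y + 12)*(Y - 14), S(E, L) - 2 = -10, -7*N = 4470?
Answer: 3053052100/60054651 - 28821800*I*√1146/180163953 ≈ 50.838 - 5.4156*I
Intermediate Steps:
N = -4470/7 (N = -⅐*4470 = -4470/7 ≈ -638.57)
S(E, L) = -8 (S(E, L) = 2 - 10 = -8)
U(Y) = (-14 + Y)*(12 + Y)/9 (U(Y) = ((Y + 12)*(Y - 14))/9 = ((12 + Y)*(-14 + Y))/9 = ((-14 + Y)*(12 + Y))/9 = (-14 + Y)*(12 + Y)/9)
P = 3 - 2*I*√1146 (P = 3 - √((11624 - 1*(-1162)) - 17370) = 3 - √((11624 + 1162) - 17370) = 3 - √(12786 - 17370) = 3 - √(-4584) = 3 - 2*I*√1146 ≈ 3.0 - 67.705*I)
(-32668 + U(S(-1, -4)))/(P + N) = (-32668 + (-56/3 - 2/9*(-8) + (⅑)*(-8)²))/((3 - 2*I*√1146) - 4470/7) = (-32668 + (-56/3 + 16/9 + (⅑)*64))/(-4449/7 - 2*I*√1146) = (-32668 + (-56/3 + 16/9 + 64/9))/(-4449/7 - 2*I*√1146) = (-32668 - 88/9)/(-4449/7 - 2*I*√1146) = -294100/(9*(-4449/7 - 2*I*√1146))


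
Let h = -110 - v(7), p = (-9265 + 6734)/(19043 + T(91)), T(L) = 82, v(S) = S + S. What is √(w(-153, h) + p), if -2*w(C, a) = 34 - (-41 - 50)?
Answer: I*√407266790/2550 ≈ 7.9141*I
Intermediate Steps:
v(S) = 2*S
p = -2531/19125 (p = (-9265 + 6734)/(19043 + 82) = -2531/19125 ≈ -0.13234)
h = -124 (h = -110 - 2*7 = -110 - 1*14 = -110 - 14 = -124)
w(C, a) = -125/2 (w(C, a) = -(34 - (-41 - 50))/2 = -(34 - 1*(-91))/2 = -(34 + 91)/2 = -½*125 = -125/2)
√(w(-153, h) + p) = √(-125/2 - 2531/19125) = √(-2395687/38250) = I*√407266790/2550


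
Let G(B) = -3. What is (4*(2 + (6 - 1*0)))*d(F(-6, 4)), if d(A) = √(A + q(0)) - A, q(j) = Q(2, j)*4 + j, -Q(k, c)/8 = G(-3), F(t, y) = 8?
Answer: -256 + 64*√26 ≈ 70.337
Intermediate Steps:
Q(k, c) = 24 (Q(k, c) = -8*(-3) = 24)
q(j) = 96 + j (q(j) = 24*4 + j = 96 + j)
d(A) = √(96 + A) - A (d(A) = √(A + (96 + 0)) - A = √(A + 96) - A = √(96 + A) - A)
(4*(2 + (6 - 1*0)))*d(F(-6, 4)) = (4*(2 + (6 - 1*0)))*(√(96 + 8) - 1*8) = (4*(2 + (6 + 0)))*(√104 - 8) = (4*(2 + 6))*(2*√26 - 8) = (4*8)*(-8 + 2*√26) = 32*(-8 + 2*√26) = -256 + 64*√26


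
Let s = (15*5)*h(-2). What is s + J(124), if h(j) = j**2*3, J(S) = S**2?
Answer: 16276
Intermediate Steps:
h(j) = 3*j**2
s = 900 (s = (15*5)*(3*(-2)**2) = 75*(3*4) = 75*12 = 900)
s + J(124) = 900 + 124**2 = 900 + 15376 = 16276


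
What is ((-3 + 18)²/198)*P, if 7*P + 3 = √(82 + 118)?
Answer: -75/154 + 125*√2/77 ≈ 1.8088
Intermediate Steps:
P = -3/7 + 10*√2/7 (P = -3/7 + √(82 + 118)/7 = -3/7 + √200/7 = -3/7 + (10*√2)/7 = -3/7 + 10*√2/7 ≈ 1.5917)
((-3 + 18)²/198)*P = ((-3 + 18)²/198)*(-3/7 + 10*√2/7) = (15²*(1/198))*(-3/7 + 10*√2/7) = (225*(1/198))*(-3/7 + 10*√2/7) = 25*(-3/7 + 10*√2/7)/22 = -75/154 + 125*√2/77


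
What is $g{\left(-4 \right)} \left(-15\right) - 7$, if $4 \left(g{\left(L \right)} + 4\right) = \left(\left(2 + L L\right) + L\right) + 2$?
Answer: $-7$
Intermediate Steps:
$g{\left(L \right)} = -3 + \frac{L}{4} + \frac{L^{2}}{4}$ ($g{\left(L \right)} = -4 + \frac{\left(\left(2 + L L\right) + L\right) + 2}{4} = -4 + \frac{\left(\left(2 + L^{2}\right) + L\right) + 2}{4} = -4 + \frac{\left(2 + L + L^{2}\right) + 2}{4} = -4 + \frac{4 + L + L^{2}}{4} = -4 + \left(1 + \frac{L}{4} + \frac{L^{2}}{4}\right) = -3 + \frac{L}{4} + \frac{L^{2}}{4}$)
$g{\left(-4 \right)} \left(-15\right) - 7 = \left(-3 + \frac{1}{4} \left(-4\right) + \frac{\left(-4\right)^{2}}{4}\right) \left(-15\right) - 7 = \left(-3 - 1 + \frac{1}{4} \cdot 16\right) \left(-15\right) - 7 = \left(-3 - 1 + 4\right) \left(-15\right) - 7 = 0 \left(-15\right) - 7 = 0 - 7 = -7$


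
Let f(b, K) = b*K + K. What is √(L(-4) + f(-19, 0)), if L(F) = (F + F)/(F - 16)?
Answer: √10/5 ≈ 0.63246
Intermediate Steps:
f(b, K) = K + K*b (f(b, K) = K*b + K = K + K*b)
L(F) = 2*F/(-16 + F) (L(F) = (2*F)/(-16 + F) = 2*F/(-16 + F))
√(L(-4) + f(-19, 0)) = √(2*(-4)/(-16 - 4) + 0*(1 - 19)) = √(2*(-4)/(-20) + 0*(-18)) = √(2*(-4)*(-1/20) + 0) = √(⅖ + 0) = √(⅖) = √10/5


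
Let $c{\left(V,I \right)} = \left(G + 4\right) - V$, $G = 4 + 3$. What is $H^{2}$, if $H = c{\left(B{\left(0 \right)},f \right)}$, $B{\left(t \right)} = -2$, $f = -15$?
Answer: $169$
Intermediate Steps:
$G = 7$
$c{\left(V,I \right)} = 11 - V$ ($c{\left(V,I \right)} = \left(7 + 4\right) - V = 11 - V$)
$H = 13$ ($H = 11 - -2 = 11 + 2 = 13$)
$H^{2} = 13^{2} = 169$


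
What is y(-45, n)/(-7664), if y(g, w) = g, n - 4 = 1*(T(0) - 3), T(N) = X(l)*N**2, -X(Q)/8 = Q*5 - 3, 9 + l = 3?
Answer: 45/7664 ≈ 0.0058716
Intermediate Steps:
l = -6 (l = -9 + 3 = -6)
X(Q) = 24 - 40*Q (X(Q) = -8*(Q*5 - 3) = -8*(5*Q - 3) = -8*(-3 + 5*Q) = 24 - 40*Q)
T(N) = 264*N**2 (T(N) = (24 - 40*(-6))*N**2 = (24 + 240)*N**2 = 264*N**2)
n = 1 (n = 4 + 1*(264*0**2 - 3) = 4 + 1*(264*0 - 3) = 4 + 1*(0 - 3) = 4 + 1*(-3) = 4 - 3 = 1)
y(-45, n)/(-7664) = -45/(-7664) = -45*(-1/7664) = 45/7664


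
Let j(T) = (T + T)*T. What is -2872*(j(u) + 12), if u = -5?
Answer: -178064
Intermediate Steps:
j(T) = 2*T² (j(T) = (2*T)*T = 2*T²)
-2872*(j(u) + 12) = -2872*(2*(-5)² + 12) = -2872*(2*25 + 12) = -2872*(50 + 12) = -2872*62 = -178064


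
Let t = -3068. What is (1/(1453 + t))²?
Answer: 1/2608225 ≈ 3.8340e-7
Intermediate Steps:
(1/(1453 + t))² = (1/(1453 - 3068))² = (1/(-1615))² = (-1/1615)² = 1/2608225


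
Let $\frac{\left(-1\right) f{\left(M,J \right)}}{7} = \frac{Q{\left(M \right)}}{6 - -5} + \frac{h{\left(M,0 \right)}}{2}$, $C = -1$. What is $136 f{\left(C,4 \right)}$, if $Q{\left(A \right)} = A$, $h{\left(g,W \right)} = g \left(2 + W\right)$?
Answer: $\frac{11424}{11} \approx 1038.5$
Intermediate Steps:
$f{\left(M,J \right)} = - \frac{84 M}{11}$ ($f{\left(M,J \right)} = - 7 \left(\frac{M}{6 - -5} + \frac{M \left(2 + 0\right)}{2}\right) = - 7 \left(\frac{M}{6 + 5} + M 2 \cdot \frac{1}{2}\right) = - 7 \left(\frac{M}{11} + 2 M \frac{1}{2}\right) = - 7 \left(M \frac{1}{11} + M\right) = - 7 \left(\frac{M}{11} + M\right) = - 7 \frac{12 M}{11} = - \frac{84 M}{11}$)
$136 f{\left(C,4 \right)} = 136 \left(\left(- \frac{84}{11}\right) \left(-1\right)\right) = 136 \cdot \frac{84}{11} = \frac{11424}{11}$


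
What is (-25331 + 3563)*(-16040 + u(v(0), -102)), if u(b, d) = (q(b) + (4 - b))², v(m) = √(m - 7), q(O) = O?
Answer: 348810432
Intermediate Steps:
v(m) = √(-7 + m)
u(b, d) = 16 (u(b, d) = (b + (4 - b))² = 4² = 16)
(-25331 + 3563)*(-16040 + u(v(0), -102)) = (-25331 + 3563)*(-16040 + 16) = -21768*(-16024) = 348810432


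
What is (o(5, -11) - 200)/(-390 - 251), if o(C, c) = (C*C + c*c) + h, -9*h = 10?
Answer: 496/5769 ≈ 0.085977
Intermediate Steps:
h = -10/9 (h = -⅑*10 = -10/9 ≈ -1.1111)
o(C, c) = -10/9 + C² + c² (o(C, c) = (C*C + c*c) - 10/9 = (C² + c²) - 10/9 = -10/9 + C² + c²)
(o(5, -11) - 200)/(-390 - 251) = ((-10/9 + 5² + (-11)²) - 200)/(-390 - 251) = ((-10/9 + 25 + 121) - 200)/(-641) = (1304/9 - 200)*(-1/641) = -496/9*(-1/641) = 496/5769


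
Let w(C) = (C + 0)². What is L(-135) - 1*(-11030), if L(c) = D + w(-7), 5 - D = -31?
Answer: 11115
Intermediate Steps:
D = 36 (D = 5 - 1*(-31) = 5 + 31 = 36)
w(C) = C²
L(c) = 85 (L(c) = 36 + (-7)² = 36 + 49 = 85)
L(-135) - 1*(-11030) = 85 - 1*(-11030) = 85 + 11030 = 11115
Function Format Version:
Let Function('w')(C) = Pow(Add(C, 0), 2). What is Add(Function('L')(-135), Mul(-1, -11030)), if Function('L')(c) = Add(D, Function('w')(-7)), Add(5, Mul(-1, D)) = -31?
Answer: 11115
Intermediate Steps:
D = 36 (D = Add(5, Mul(-1, -31)) = Add(5, 31) = 36)
Function('w')(C) = Pow(C, 2)
Function('L')(c) = 85 (Function('L')(c) = Add(36, Pow(-7, 2)) = Add(36, 49) = 85)
Add(Function('L')(-135), Mul(-1, -11030)) = Add(85, Mul(-1, -11030)) = Add(85, 11030) = 11115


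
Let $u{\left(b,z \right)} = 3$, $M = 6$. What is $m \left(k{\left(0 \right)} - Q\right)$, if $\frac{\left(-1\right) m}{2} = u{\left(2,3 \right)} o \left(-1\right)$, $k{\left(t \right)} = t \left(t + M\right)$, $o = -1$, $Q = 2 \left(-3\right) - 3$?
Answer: $-54$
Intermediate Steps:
$Q = -9$ ($Q = -6 - 3 = -9$)
$k{\left(t \right)} = t \left(6 + t\right)$ ($k{\left(t \right)} = t \left(t + 6\right) = t \left(6 + t\right)$)
$m = -6$ ($m = - 2 \cdot 3 \left(-1\right) \left(-1\right) = - 2 \left(\left(-3\right) \left(-1\right)\right) = \left(-2\right) 3 = -6$)
$m \left(k{\left(0 \right)} - Q\right) = - 6 \left(0 \left(6 + 0\right) - -9\right) = - 6 \left(0 \cdot 6 + 9\right) = - 6 \left(0 + 9\right) = \left(-6\right) 9 = -54$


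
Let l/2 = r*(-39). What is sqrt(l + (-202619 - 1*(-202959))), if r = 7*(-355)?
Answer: sqrt(194170) ≈ 440.65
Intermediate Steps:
r = -2485
l = 193830 (l = 2*(-2485*(-39)) = 2*96915 = 193830)
sqrt(l + (-202619 - 1*(-202959))) = sqrt(193830 + (-202619 - 1*(-202959))) = sqrt(193830 + (-202619 + 202959)) = sqrt(193830 + 340) = sqrt(194170)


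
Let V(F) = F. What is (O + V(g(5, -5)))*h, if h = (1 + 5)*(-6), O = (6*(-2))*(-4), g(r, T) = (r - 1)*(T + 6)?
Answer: -1872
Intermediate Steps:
g(r, T) = (-1 + r)*(6 + T)
O = 48 (O = -12*(-4) = 48)
h = -36 (h = 6*(-6) = -36)
(O + V(g(5, -5)))*h = (48 + (-6 - 1*(-5) + 6*5 - 5*5))*(-36) = (48 + (-6 + 5 + 30 - 25))*(-36) = (48 + 4)*(-36) = 52*(-36) = -1872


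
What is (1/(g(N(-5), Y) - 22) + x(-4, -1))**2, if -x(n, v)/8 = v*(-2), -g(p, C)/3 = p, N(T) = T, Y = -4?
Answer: 12769/49 ≈ 260.59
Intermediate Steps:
g(p, C) = -3*p
x(n, v) = 16*v (x(n, v) = -8*v*(-2) = -(-16)*v = 16*v)
(1/(g(N(-5), Y) - 22) + x(-4, -1))**2 = (1/(-3*(-5) - 22) + 16*(-1))**2 = (1/(15 - 22) - 16)**2 = (1/(-7) - 16)**2 = (-1/7 - 16)**2 = (-113/7)**2 = 12769/49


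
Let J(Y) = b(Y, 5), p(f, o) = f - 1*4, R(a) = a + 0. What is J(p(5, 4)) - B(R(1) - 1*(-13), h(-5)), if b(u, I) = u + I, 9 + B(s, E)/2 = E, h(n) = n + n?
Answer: 44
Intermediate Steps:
R(a) = a
h(n) = 2*n
B(s, E) = -18 + 2*E
p(f, o) = -4 + f (p(f, o) = f - 4 = -4 + f)
b(u, I) = I + u
J(Y) = 5 + Y
J(p(5, 4)) - B(R(1) - 1*(-13), h(-5)) = (5 + (-4 + 5)) - (-18 + 2*(2*(-5))) = (5 + 1) - (-18 + 2*(-10)) = 6 - (-18 - 20) = 6 - 1*(-38) = 6 + 38 = 44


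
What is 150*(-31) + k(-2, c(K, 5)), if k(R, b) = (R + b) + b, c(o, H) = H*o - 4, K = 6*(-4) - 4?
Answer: -4940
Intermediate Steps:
K = -28 (K = -24 - 4 = -28)
c(o, H) = -4 + H*o
k(R, b) = R + 2*b
150*(-31) + k(-2, c(K, 5)) = 150*(-31) + (-2 + 2*(-4 + 5*(-28))) = -4650 + (-2 + 2*(-4 - 140)) = -4650 + (-2 + 2*(-144)) = -4650 + (-2 - 288) = -4650 - 290 = -4940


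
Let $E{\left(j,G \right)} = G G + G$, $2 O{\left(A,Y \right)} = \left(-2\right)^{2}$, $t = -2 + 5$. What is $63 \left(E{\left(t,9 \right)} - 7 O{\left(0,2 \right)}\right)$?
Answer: $4788$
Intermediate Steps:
$t = 3$
$O{\left(A,Y \right)} = 2$ ($O{\left(A,Y \right)} = \frac{\left(-2\right)^{2}}{2} = \frac{1}{2} \cdot 4 = 2$)
$E{\left(j,G \right)} = G + G^{2}$ ($E{\left(j,G \right)} = G^{2} + G = G + G^{2}$)
$63 \left(E{\left(t,9 \right)} - 7 O{\left(0,2 \right)}\right) = 63 \left(9 \left(1 + 9\right) - 7 \cdot 2\right) = 63 \left(9 \cdot 10 - 14\right) = 63 \left(90 - 14\right) = 63 \cdot 76 = 4788$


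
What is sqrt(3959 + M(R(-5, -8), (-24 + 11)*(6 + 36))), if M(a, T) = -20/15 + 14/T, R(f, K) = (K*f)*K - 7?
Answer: 2*sqrt(1504893)/39 ≈ 62.910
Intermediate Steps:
R(f, K) = -7 + f*K**2 (R(f, K) = f*K**2 - 7 = -7 + f*K**2)
M(a, T) = -4/3 + 14/T (M(a, T) = -20*1/15 + 14/T = -4/3 + 14/T)
sqrt(3959 + M(R(-5, -8), (-24 + 11)*(6 + 36))) = sqrt(3959 + (-4/3 + 14/(((-24 + 11)*(6 + 36))))) = sqrt(3959 + (-4/3 + 14/((-13*42)))) = sqrt(3959 + (-4/3 + 14/(-546))) = sqrt(3959 + (-4/3 + 14*(-1/546))) = sqrt(3959 + (-4/3 - 1/39)) = sqrt(3959 - 53/39) = sqrt(154348/39) = 2*sqrt(1504893)/39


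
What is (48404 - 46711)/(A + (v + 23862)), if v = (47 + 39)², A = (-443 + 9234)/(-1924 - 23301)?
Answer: 42705925/788474259 ≈ 0.054163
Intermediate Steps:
A = -8791/25225 (A = 8791/(-25225) = 8791*(-1/25225) = -8791/25225 ≈ -0.34850)
v = 7396 (v = 86² = 7396)
(48404 - 46711)/(A + (v + 23862)) = (48404 - 46711)/(-8791/25225 + (7396 + 23862)) = 1693/(-8791/25225 + 31258) = 1693/(788474259/25225) = 1693*(25225/788474259) = 42705925/788474259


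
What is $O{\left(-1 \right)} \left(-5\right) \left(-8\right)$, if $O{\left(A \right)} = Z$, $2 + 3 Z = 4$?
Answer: $\frac{80}{3} \approx 26.667$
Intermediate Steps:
$Z = \frac{2}{3}$ ($Z = - \frac{2}{3} + \frac{1}{3} \cdot 4 = - \frac{2}{3} + \frac{4}{3} = \frac{2}{3} \approx 0.66667$)
$O{\left(A \right)} = \frac{2}{3}$
$O{\left(-1 \right)} \left(-5\right) \left(-8\right) = \frac{2}{3} \left(-5\right) \left(-8\right) = \left(- \frac{10}{3}\right) \left(-8\right) = \frac{80}{3}$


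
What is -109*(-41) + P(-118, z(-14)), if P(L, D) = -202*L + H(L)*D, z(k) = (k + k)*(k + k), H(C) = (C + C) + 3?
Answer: -154367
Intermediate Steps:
H(C) = 3 + 2*C (H(C) = 2*C + 3 = 3 + 2*C)
z(k) = 4*k² (z(k) = (2*k)*(2*k) = 4*k²)
P(L, D) = -202*L + D*(3 + 2*L) (P(L, D) = -202*L + (3 + 2*L)*D = -202*L + D*(3 + 2*L))
-109*(-41) + P(-118, z(-14)) = -109*(-41) + (-202*(-118) + (4*(-14)²)*(3 + 2*(-118))) = 4469 + (23836 + (4*196)*(3 - 236)) = 4469 + (23836 + 784*(-233)) = 4469 + (23836 - 182672) = 4469 - 158836 = -154367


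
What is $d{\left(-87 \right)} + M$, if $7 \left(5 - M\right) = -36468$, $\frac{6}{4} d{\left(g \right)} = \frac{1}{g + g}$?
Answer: $\frac{9527276}{1827} \approx 5214.7$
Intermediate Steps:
$d{\left(g \right)} = \frac{1}{3 g}$ ($d{\left(g \right)} = \frac{2}{3 \left(g + g\right)} = \frac{2}{3 \cdot 2 g} = \frac{2 \frac{1}{2 g}}{3} = \frac{1}{3 g}$)
$M = \frac{36503}{7}$ ($M = 5 - - \frac{36468}{7} = 5 + \frac{36468}{7} = \frac{36503}{7} \approx 5214.7$)
$d{\left(-87 \right)} + M = \frac{1}{3 \left(-87\right)} + \frac{36503}{7} = \frac{1}{3} \left(- \frac{1}{87}\right) + \frac{36503}{7} = - \frac{1}{261} + \frac{36503}{7} = \frac{9527276}{1827}$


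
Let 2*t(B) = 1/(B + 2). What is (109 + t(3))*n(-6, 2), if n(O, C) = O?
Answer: -3273/5 ≈ -654.60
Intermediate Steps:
t(B) = 1/(2*(2 + B)) (t(B) = 1/(2*(B + 2)) = 1/(2*(2 + B)))
(109 + t(3))*n(-6, 2) = (109 + 1/(2*(2 + 3)))*(-6) = (109 + (1/2)/5)*(-6) = (109 + (1/2)*(1/5))*(-6) = (109 + 1/10)*(-6) = (1091/10)*(-6) = -3273/5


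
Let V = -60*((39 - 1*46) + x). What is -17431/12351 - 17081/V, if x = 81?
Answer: 44524597/18279480 ≈ 2.4358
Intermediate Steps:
V = -4440 (V = -60*((39 - 1*46) + 81) = -60*((39 - 46) + 81) = -60*(-7 + 81) = -60*74 = -4440)
-17431/12351 - 17081/V = -17431/12351 - 17081/(-4440) = -17431*1/12351 - 17081*(-1/4440) = -17431/12351 + 17081/4440 = 44524597/18279480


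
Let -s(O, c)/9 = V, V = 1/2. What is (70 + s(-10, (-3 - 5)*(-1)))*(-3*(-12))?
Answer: 2358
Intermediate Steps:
V = ½ ≈ 0.50000
s(O, c) = -9/2 (s(O, c) = -9*½ = -9/2)
(70 + s(-10, (-3 - 5)*(-1)))*(-3*(-12)) = (70 - 9/2)*(-3*(-12)) = (131/2)*36 = 2358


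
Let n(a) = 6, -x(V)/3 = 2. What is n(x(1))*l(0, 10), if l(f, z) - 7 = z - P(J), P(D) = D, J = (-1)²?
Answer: 96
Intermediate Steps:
J = 1
x(V) = -6 (x(V) = -3*2 = -6)
l(f, z) = 6 + z (l(f, z) = 7 + (z - 1*1) = 7 + (z - 1) = 7 + (-1 + z) = 6 + z)
n(x(1))*l(0, 10) = 6*(6 + 10) = 6*16 = 96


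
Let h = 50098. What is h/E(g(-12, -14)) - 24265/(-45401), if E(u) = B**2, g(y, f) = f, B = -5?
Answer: 2275105923/1135025 ≈ 2004.5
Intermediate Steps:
E(u) = 25 (E(u) = (-5)**2 = 25)
h/E(g(-12, -14)) - 24265/(-45401) = 50098/25 - 24265/(-45401) = 50098*(1/25) - 24265*(-1/45401) = 50098/25 + 24265/45401 = 2275105923/1135025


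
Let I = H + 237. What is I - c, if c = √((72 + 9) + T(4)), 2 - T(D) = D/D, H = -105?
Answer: 132 - √82 ≈ 122.94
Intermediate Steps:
T(D) = 1 (T(D) = 2 - D/D = 2 - 1*1 = 2 - 1 = 1)
I = 132 (I = -105 + 237 = 132)
c = √82 (c = √((72 + 9) + 1) = √(81 + 1) = √82 ≈ 9.0554)
I - c = 132 - √82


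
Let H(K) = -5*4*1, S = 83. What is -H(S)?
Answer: 20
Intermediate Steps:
H(K) = -20 (H(K) = -20*1 = -20)
-H(S) = -1*(-20) = 20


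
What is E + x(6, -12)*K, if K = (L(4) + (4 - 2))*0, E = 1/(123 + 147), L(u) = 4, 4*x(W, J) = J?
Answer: 1/270 ≈ 0.0037037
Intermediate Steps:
x(W, J) = J/4
E = 1/270 ≈ 0.0037037
K = 0 (K = (4 + (4 - 2))*0 = (4 + 2)*0 = 6*0 = 0)
E + x(6, -12)*K = 1/270 + ((¼)*(-12))*0 = 1/270 - 3*0 = 1/270 + 0 = 1/270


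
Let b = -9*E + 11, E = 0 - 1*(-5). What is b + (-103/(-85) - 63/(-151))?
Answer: -415482/12835 ≈ -32.371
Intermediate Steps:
E = 5 (E = 0 + 5 = 5)
b = -34 (b = -9*5 + 11 = -45 + 11 = -34)
b + (-103/(-85) - 63/(-151)) = -34 + (-103/(-85) - 63/(-151)) = -34 + (-103*(-1/85) - 63*(-1/151)) = -34 + (103/85 + 63/151) = -34 + 20908/12835 = -415482/12835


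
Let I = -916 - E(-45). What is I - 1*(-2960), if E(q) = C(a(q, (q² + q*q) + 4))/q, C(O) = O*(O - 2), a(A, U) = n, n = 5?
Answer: 6133/3 ≈ 2044.3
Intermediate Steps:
a(A, U) = 5
C(O) = O*(-2 + O)
E(q) = 15/q (E(q) = (5*(-2 + 5))/q = (5*3)/q = 15/q)
I = -2747/3 (I = -916 - 15/(-45) = -916 - 15*(-1)/45 = -916 - 1*(-⅓) = -916 + ⅓ = -2747/3 ≈ -915.67)
I - 1*(-2960) = -2747/3 - 1*(-2960) = -2747/3 + 2960 = 6133/3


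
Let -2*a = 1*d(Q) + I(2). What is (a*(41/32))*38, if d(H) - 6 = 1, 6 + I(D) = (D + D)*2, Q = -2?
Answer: -7011/32 ≈ -219.09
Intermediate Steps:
I(D) = -6 + 4*D (I(D) = -6 + (D + D)*2 = -6 + (2*D)*2 = -6 + 4*D)
d(H) = 7 (d(H) = 6 + 1 = 7)
a = -9/2 (a = -(1*7 + (-6 + 4*2))/2 = -(7 + (-6 + 8))/2 = -(7 + 2)/2 = -½*9 = -9/2 ≈ -4.5000)
(a*(41/32))*38 = -369/(2*32)*38 = -9/2*41/32*38 = -369/64*38 = -7011/32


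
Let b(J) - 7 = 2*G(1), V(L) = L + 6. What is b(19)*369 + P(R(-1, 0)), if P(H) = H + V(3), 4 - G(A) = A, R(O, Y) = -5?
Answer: 4801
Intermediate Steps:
V(L) = 6 + L
G(A) = 4 - A
P(H) = 9 + H (P(H) = H + (6 + 3) = H + 9 = 9 + H)
b(J) = 13 (b(J) = 7 + 2*(4 - 1*1) = 7 + 2*(4 - 1) = 7 + 2*3 = 7 + 6 = 13)
b(19)*369 + P(R(-1, 0)) = 13*369 + (9 - 5) = 4797 + 4 = 4801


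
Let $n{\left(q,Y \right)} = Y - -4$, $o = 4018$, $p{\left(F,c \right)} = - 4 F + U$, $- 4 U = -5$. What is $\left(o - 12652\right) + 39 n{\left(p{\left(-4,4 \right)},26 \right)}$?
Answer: $-7464$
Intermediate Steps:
$U = \frac{5}{4}$ ($U = \left(- \frac{1}{4}\right) \left(-5\right) = \frac{5}{4} \approx 1.25$)
$p{\left(F,c \right)} = \frac{5}{4} - 4 F$ ($p{\left(F,c \right)} = - 4 F + \frac{5}{4} = \frac{5}{4} - 4 F$)
$n{\left(q,Y \right)} = 4 + Y$ ($n{\left(q,Y \right)} = Y + 4 = 4 + Y$)
$\left(o - 12652\right) + 39 n{\left(p{\left(-4,4 \right)},26 \right)} = \left(4018 - 12652\right) + 39 \left(4 + 26\right) = -8634 + 39 \cdot 30 = -8634 + 1170 = -7464$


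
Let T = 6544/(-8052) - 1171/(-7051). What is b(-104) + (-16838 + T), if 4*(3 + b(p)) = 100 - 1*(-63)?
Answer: -7883182315/469212 ≈ -16801.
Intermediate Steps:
T = -75853/117303 (T = 6544*(-1/8052) - 1171*(-1/7051) = -1636/2013 + 1171/7051 = -75853/117303 ≈ -0.64664)
b(p) = 151/4 (b(p) = -3 + (100 - 1*(-63))/4 = -3 + (100 + 63)/4 = -3 + (1/4)*163 = -3 + 163/4 = 151/4)
b(-104) + (-16838 + T) = 151/4 + (-16838 - 75853/117303) = 151/4 - 1975223767/117303 = -7883182315/469212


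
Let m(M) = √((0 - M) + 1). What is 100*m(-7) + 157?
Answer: 157 + 200*√2 ≈ 439.84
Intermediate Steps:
m(M) = √(1 - M) (m(M) = √(-M + 1) = √(1 - M))
100*m(-7) + 157 = 100*√(1 - 1*(-7)) + 157 = 100*√(1 + 7) + 157 = 100*√8 + 157 = 100*(2*√2) + 157 = 200*√2 + 157 = 157 + 200*√2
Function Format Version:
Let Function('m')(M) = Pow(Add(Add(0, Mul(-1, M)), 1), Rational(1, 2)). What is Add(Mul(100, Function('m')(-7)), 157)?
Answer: Add(157, Mul(200, Pow(2, Rational(1, 2)))) ≈ 439.84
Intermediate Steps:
Function('m')(M) = Pow(Add(1, Mul(-1, M)), Rational(1, 2)) (Function('m')(M) = Pow(Add(Mul(-1, M), 1), Rational(1, 2)) = Pow(Add(1, Mul(-1, M)), Rational(1, 2)))
Add(Mul(100, Function('m')(-7)), 157) = Add(Mul(100, Pow(Add(1, Mul(-1, -7)), Rational(1, 2))), 157) = Add(Mul(100, Pow(Add(1, 7), Rational(1, 2))), 157) = Add(Mul(100, Pow(8, Rational(1, 2))), 157) = Add(Mul(100, Mul(2, Pow(2, Rational(1, 2)))), 157) = Add(Mul(200, Pow(2, Rational(1, 2))), 157) = Add(157, Mul(200, Pow(2, Rational(1, 2))))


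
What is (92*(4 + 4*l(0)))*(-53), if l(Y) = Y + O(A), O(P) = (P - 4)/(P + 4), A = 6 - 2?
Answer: -19504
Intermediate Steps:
A = 4
O(P) = (-4 + P)/(4 + P)
l(Y) = Y (l(Y) = Y + (-4 + 4)/(4 + 4) = Y + 0/8 = Y + (⅛)*0 = Y + 0 = Y)
(92*(4 + 4*l(0)))*(-53) = (92*(4 + 4*0))*(-53) = (92*(4 + 0))*(-53) = (92*4)*(-53) = 368*(-53) = -19504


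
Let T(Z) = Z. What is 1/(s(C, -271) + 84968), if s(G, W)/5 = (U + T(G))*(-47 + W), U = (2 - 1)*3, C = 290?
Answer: -1/380902 ≈ -2.6253e-6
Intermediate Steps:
U = 3 (U = 1*3 = 3)
s(G, W) = 5*(-47 + W)*(3 + G) (s(G, W) = 5*((3 + G)*(-47 + W)) = 5*((-47 + W)*(3 + G)) = 5*(-47 + W)*(3 + G))
1/(s(C, -271) + 84968) = 1/((-705 - 235*290 + 15*(-271) + 5*290*(-271)) + 84968) = 1/((-705 - 68150 - 4065 - 392950) + 84968) = 1/(-465870 + 84968) = 1/(-380902) = -1/380902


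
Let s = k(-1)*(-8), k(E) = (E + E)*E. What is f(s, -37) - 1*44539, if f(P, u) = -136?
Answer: -44675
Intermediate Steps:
k(E) = 2*E² (k(E) = (2*E)*E = 2*E²)
s = -16 (s = (2*(-1)²)*(-8) = (2*1)*(-8) = 2*(-8) = -16)
f(s, -37) - 1*44539 = -136 - 1*44539 = -136 - 44539 = -44675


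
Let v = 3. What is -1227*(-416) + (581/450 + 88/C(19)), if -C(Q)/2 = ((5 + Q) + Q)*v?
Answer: 9876877583/19350 ≈ 5.1043e+5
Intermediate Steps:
C(Q) = -30 - 12*Q (C(Q) = -2*((5 + Q) + Q)*3 = -2*(5 + 2*Q)*3 = -2*(15 + 6*Q) = -30 - 12*Q)
-1227*(-416) + (581/450 + 88/C(19)) = -1227*(-416) + (581/450 + 88/(-30 - 12*19)) = 510432 + (581*(1/450) + 88/(-30 - 228)) = 510432 + (581/450 + 88/(-258)) = 510432 + (581/450 + 88*(-1/258)) = 510432 + (581/450 - 44/129) = 510432 + 18383/19350 = 9876877583/19350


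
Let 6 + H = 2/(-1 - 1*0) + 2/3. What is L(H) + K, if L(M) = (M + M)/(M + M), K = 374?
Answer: 375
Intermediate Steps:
H = -22/3 (H = -6 + (2/(-1 - 1*0) + 2/3) = -6 + (2/(-1 + 0) + 2*(⅓)) = -6 + (2/(-1) + ⅔) = -6 + (2*(-1) + ⅔) = -6 + (-2 + ⅔) = -6 - 4/3 = -22/3 ≈ -7.3333)
L(M) = 1 (L(M) = (2*M)/((2*M)) = (2*M)*(1/(2*M)) = 1)
L(H) + K = 1 + 374 = 375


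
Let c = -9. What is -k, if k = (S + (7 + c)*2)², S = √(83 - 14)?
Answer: -85 + 8*√69 ≈ -18.547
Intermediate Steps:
S = √69 ≈ 8.3066
k = (-4 + √69)² (k = (√69 + (7 - 9)*2)² = (√69 - 2*2)² = (√69 - 4)² = (-4 + √69)² ≈ 18.547)
-k = -(4 - √69)²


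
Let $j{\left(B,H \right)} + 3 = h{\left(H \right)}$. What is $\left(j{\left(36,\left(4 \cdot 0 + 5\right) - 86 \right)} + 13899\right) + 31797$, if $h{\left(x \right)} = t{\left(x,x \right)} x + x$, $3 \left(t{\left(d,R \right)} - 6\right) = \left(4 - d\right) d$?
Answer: $231021$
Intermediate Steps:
$t{\left(d,R \right)} = 6 + \frac{d \left(4 - d\right)}{3}$ ($t{\left(d,R \right)} = 6 + \frac{\left(4 - d\right) d}{3} = 6 + \frac{d \left(4 - d\right)}{3}$)
$h{\left(x \right)} = x + x \left(6 - \frac{x^{2}}{3} + \frac{4 x}{3}\right)$ ($h{\left(x \right)} = \left(6 - \frac{x^{2}}{3} + \frac{4 x}{3}\right) x + x = x \left(6 - \frac{x^{2}}{3} + \frac{4 x}{3}\right) + x = x + x \left(6 - \frac{x^{2}}{3} + \frac{4 x}{3}\right)$)
$j{\left(B,H \right)} = -3 + \frac{H \left(21 - H^{2} + 4 H\right)}{3}$
$\left(j{\left(36,\left(4 \cdot 0 + 5\right) - 86 \right)} + 13899\right) + 31797 = \left(\left(-3 + \frac{\left(\left(4 \cdot 0 + 5\right) - 86\right) \left(21 - \left(\left(4 \cdot 0 + 5\right) - 86\right)^{2} + 4 \left(\left(4 \cdot 0 + 5\right) - 86\right)\right)}{3}\right) + 13899\right) + 31797 = \left(\left(-3 + \frac{\left(\left(0 + 5\right) - 86\right) \left(21 - \left(\left(0 + 5\right) - 86\right)^{2} + 4 \left(\left(0 + 5\right) - 86\right)\right)}{3}\right) + 13899\right) + 31797 = \left(\left(-3 + \frac{\left(5 - 86\right) \left(21 - \left(5 - 86\right)^{2} + 4 \left(5 - 86\right)\right)}{3}\right) + 13899\right) + 31797 = \left(\left(-3 + \frac{1}{3} \left(-81\right) \left(21 - \left(-81\right)^{2} + 4 \left(-81\right)\right)\right) + 13899\right) + 31797 = \left(\left(-3 + \frac{1}{3} \left(-81\right) \left(21 - 6561 - 324\right)\right) + 13899\right) + 31797 = \left(\left(-3 + \frac{1}{3} \left(-81\right) \left(-6864\right)\right) + 13899\right) + 31797 = \left(\left(-3 + 185328\right) + 13899\right) + 31797 = \left(185325 + 13899\right) + 31797 = 199224 + 31797 = 231021$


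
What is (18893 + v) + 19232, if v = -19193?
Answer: 18932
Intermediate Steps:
(18893 + v) + 19232 = (18893 - 19193) + 19232 = -300 + 19232 = 18932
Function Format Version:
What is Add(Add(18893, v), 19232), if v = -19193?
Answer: 18932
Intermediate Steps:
Add(Add(18893, v), 19232) = Add(Add(18893, -19193), 19232) = Add(-300, 19232) = 18932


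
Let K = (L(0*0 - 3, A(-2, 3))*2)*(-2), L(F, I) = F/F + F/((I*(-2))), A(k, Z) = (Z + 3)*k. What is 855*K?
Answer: -5985/2 ≈ -2992.5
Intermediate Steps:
A(k, Z) = k*(3 + Z) (A(k, Z) = (3 + Z)*k = k*(3 + Z))
L(F, I) = 1 - F/(2*I) (L(F, I) = 1 + F/((-2*I)) = 1 + F*(-1/(2*I)) = 1 - F/(2*I))
K = -7/2 (K = (((-2*(3 + 3) - (0*0 - 3)/2)/((-2*(3 + 3))))*2)*(-2) = (((-2*6 - (0 - 3)/2)/((-2*6)))*2)*(-2) = (((-12 - ½*(-3))/(-12))*2)*(-2) = (-(-12 + 3/2)/12*2)*(-2) = (-1/12*(-21/2)*2)*(-2) = ((7/8)*2)*(-2) = (7/4)*(-2) = -7/2 ≈ -3.5000)
855*K = 855*(-7/2) = -5985/2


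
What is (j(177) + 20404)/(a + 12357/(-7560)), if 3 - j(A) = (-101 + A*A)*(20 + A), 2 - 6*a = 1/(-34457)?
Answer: 59156553571640/12553787 ≈ 4.7122e+6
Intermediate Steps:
a = 68915/206742 (a = ⅓ - ⅙/(-34457) = ⅓ - ⅙*(-1/34457) = ⅓ + 1/206742 = 68915/206742 ≈ 0.33334)
j(A) = 3 - (-101 + A²)*(20 + A) (j(A) = 3 - (-101 + A*A)*(20 + A) = 3 - (-101 + A²)*(20 + A))
(j(177) + 20404)/(a + 12357/(-7560)) = ((2023 - 1*177³ - 20*177² + 101*177) + 20404)/(68915/206742 + 12357/(-7560)) = ((2023 - 1*5545233 - 20*31329 + 17877) + 20404)/(68915/206742 + 12357*(-1/7560)) = ((2023 - 5545233 - 626580 + 17877) + 20404)/(68915/206742 - 1373/840) = (-6151913 + 20404)/(-12553787/9647960) = -6131509*(-9647960/12553787) = 59156553571640/12553787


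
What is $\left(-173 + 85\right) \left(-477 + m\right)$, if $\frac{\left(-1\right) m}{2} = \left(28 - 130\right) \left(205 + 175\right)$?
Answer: $-6779784$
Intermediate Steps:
$m = 77520$ ($m = - 2 \left(28 - 130\right) \left(205 + 175\right) = - 2 \left(\left(-102\right) 380\right) = \left(-2\right) \left(-38760\right) = 77520$)
$\left(-173 + 85\right) \left(-477 + m\right) = \left(-173 + 85\right) \left(-477 + 77520\right) = \left(-88\right) 77043 = -6779784$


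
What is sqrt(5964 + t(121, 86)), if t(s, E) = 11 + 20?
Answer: sqrt(5995) ≈ 77.427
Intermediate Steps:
t(s, E) = 31
sqrt(5964 + t(121, 86)) = sqrt(5964 + 31) = sqrt(5995)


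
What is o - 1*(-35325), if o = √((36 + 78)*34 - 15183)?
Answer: 35325 + I*√11307 ≈ 35325.0 + 106.33*I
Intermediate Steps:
o = I*√11307 (o = √(114*34 - 15183) = √(3876 - 15183) = √(-11307) = I*√11307 ≈ 106.33*I)
o - 1*(-35325) = I*√11307 - 1*(-35325) = I*√11307 + 35325 = 35325 + I*√11307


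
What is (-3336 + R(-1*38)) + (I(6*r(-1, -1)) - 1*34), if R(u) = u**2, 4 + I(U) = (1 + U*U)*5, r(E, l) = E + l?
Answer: -1205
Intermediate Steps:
I(U) = 1 + 5*U**2 (I(U) = -4 + (1 + U*U)*5 = -4 + (1 + U**2)*5 = -4 + (5 + 5*U**2) = 1 + 5*U**2)
(-3336 + R(-1*38)) + (I(6*r(-1, -1)) - 1*34) = (-3336 + (-1*38)**2) + ((1 + 5*(6*(-1 - 1))**2) - 1*34) = (-3336 + (-38)**2) + ((1 + 5*(6*(-2))**2) - 34) = (-3336 + 1444) + ((1 + 5*(-12)**2) - 34) = -1892 + ((1 + 5*144) - 34) = -1892 + ((1 + 720) - 34) = -1892 + (721 - 34) = -1892 + 687 = -1205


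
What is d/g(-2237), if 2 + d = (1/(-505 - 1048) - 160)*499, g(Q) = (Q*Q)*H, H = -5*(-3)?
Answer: -24799025/23314423371 ≈ -0.0010637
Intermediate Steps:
H = 15
g(Q) = 15*Q² (g(Q) = (Q*Q)*15 = Q²*15 = 15*Q²)
d = -123995125/1553 (d = -2 + (1/(-505 - 1048) - 160)*499 = -2 + (1/(-1553) - 160)*499 = -2 + (-1/1553 - 160)*499 = -2 - 248481/1553*499 = -2 - 123992019/1553 = -123995125/1553 ≈ -79842.)
d/g(-2237) = -123995125/(1553*(15*(-2237)²)) = -123995125/(1553*(15*5004169)) = -123995125/1553/75062535 = -123995125/1553*1/75062535 = -24799025/23314423371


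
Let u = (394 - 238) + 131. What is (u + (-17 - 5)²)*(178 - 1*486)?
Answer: -237468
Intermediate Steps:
u = 287 (u = 156 + 131 = 287)
(u + (-17 - 5)²)*(178 - 1*486) = (287 + (-17 - 5)²)*(178 - 1*486) = (287 + (-22)²)*(178 - 486) = (287 + 484)*(-308) = 771*(-308) = -237468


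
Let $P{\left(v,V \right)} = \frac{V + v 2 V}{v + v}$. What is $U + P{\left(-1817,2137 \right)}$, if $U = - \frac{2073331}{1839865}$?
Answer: $\frac{14276664052811}{6686069410} \approx 2135.3$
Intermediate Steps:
$P{\left(v,V \right)} = \frac{V + 2 V v}{2 v}$ ($P{\left(v,V \right)} = \frac{V + 2 v V}{2 v} = \left(V + 2 V v\right) \frac{1}{2 v} = \frac{V + 2 V v}{2 v}$)
$U = - \frac{2073331}{1839865}$ ($U = \left(-2073331\right) \frac{1}{1839865} = - \frac{2073331}{1839865} \approx -1.1269$)
$U + P{\left(-1817,2137 \right)} = - \frac{2073331}{1839865} + \left(2137 + \frac{1}{2} \cdot 2137 \frac{1}{-1817}\right) = - \frac{2073331}{1839865} + \left(2137 + \frac{1}{2} \cdot 2137 \left(- \frac{1}{1817}\right)\right) = - \frac{2073331}{1839865} + \left(2137 - \frac{2137}{3634}\right) = - \frac{2073331}{1839865} + \frac{7763721}{3634} = \frac{14276664052811}{6686069410}$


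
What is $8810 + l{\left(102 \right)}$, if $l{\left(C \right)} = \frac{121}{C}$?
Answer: $\frac{898741}{102} \approx 8811.2$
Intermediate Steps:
$8810 + l{\left(102 \right)} = 8810 + \frac{121}{102} = \frac{898741}{102}$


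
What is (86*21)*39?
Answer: 70434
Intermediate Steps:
(86*21)*39 = 1806*39 = 70434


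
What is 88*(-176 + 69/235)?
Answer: -3633608/235 ≈ -15462.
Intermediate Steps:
88*(-176 + 69/235) = 88*(-41291/235) = -3633608/235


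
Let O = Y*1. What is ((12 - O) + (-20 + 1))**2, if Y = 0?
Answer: 49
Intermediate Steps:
O = 0 (O = 0*1 = 0)
((12 - O) + (-20 + 1))**2 = ((12 - 1*0) + (-20 + 1))**2 = ((12 + 0) - 19)**2 = (12 - 19)**2 = (-7)**2 = 49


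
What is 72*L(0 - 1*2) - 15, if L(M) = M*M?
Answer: 273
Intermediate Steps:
L(M) = M²
72*L(0 - 1*2) - 15 = 72*(0 - 1*2)² - 15 = 72*(0 - 2)² - 15 = 72*(-2)² - 15 = 72*4 - 15 = 288 - 15 = 273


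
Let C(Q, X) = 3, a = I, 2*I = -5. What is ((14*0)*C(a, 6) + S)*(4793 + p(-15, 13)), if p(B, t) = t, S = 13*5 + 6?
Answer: 341226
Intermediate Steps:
I = -5/2 (I = (½)*(-5) = -5/2 ≈ -2.5000)
a = -5/2 ≈ -2.5000
S = 71 (S = 65 + 6 = 71)
((14*0)*C(a, 6) + S)*(4793 + p(-15, 13)) = ((14*0)*3 + 71)*(4793 + 13) = (0*3 + 71)*4806 = (0 + 71)*4806 = 71*4806 = 341226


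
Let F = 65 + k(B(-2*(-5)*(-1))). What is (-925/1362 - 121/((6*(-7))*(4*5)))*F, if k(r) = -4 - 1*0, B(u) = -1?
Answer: -2074671/63560 ≈ -32.641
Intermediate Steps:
k(r) = -4 (k(r) = -4 + 0 = -4)
F = 61 (F = 65 - 4 = 61)
(-925/1362 - 121/((6*(-7))*(4*5)))*F = (-925/1362 - 121/((6*(-7))*(4*5)))*61 = (-925*1/1362 - 121/((-42*20)))*61 = (-925/1362 - 121/(-840))*61 = (-925/1362 - 121*(-1/840))*61 = (-925/1362 + 121/840)*61 = -34011/63560*61 = -2074671/63560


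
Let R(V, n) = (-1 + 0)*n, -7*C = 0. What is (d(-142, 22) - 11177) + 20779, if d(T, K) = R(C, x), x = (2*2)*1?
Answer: 9598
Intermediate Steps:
C = 0 (C = -1/7*0 = 0)
x = 4 (x = 4*1 = 4)
R(V, n) = -n
d(T, K) = -4 (d(T, K) = -1*4 = -4)
(d(-142, 22) - 11177) + 20779 = (-4 - 11177) + 20779 = -11181 + 20779 = 9598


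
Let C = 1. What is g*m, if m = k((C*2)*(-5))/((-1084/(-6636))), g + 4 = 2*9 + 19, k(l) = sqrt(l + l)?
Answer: 109494*I*sqrt(5)/271 ≈ 903.45*I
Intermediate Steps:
k(l) = sqrt(2)*sqrt(l) (k(l) = sqrt(2*l) = sqrt(2)*sqrt(l))
g = 33 (g = -4 + (2*9 + 19) = -4 + (18 + 19) = -4 + 37 = 33)
m = 3318*I*sqrt(5)/271 (m = (sqrt(2)*sqrt((1*2)*(-5)))/((-1084/(-6636))) = (sqrt(2)*sqrt(2*(-5)))/((-1084*(-1/6636))) = (sqrt(2)*sqrt(-10))/(271/1659) = (sqrt(2)*(I*sqrt(10)))*(1659/271) = (2*I*sqrt(5))*(1659/271) = 3318*I*sqrt(5)/271 ≈ 27.377*I)
g*m = 33*(3318*I*sqrt(5)/271) = 109494*I*sqrt(5)/271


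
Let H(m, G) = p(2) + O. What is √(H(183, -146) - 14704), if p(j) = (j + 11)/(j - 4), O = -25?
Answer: I*√58942/2 ≈ 121.39*I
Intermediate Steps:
p(j) = (11 + j)/(-4 + j)
H(m, G) = -63/2 (H(m, G) = (11 + 2)/(-4 + 2) - 25 = 13/(-2) - 25 = -½*13 - 25 = -13/2 - 25 = -63/2)
√(H(183, -146) - 14704) = √(-63/2 - 14704) = √(-29471/2) = I*√58942/2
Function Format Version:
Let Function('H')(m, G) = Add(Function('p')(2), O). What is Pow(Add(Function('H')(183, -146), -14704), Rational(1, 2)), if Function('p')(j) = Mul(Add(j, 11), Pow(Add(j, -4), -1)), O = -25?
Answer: Mul(Rational(1, 2), I, Pow(58942, Rational(1, 2))) ≈ Mul(121.39, I)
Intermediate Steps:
Function('p')(j) = Mul(Pow(Add(-4, j), -1), Add(11, j)) (Function('p')(j) = Mul(Add(11, j), Pow(Add(-4, j), -1)) = Mul(Pow(Add(-4, j), -1), Add(11, j)))
Function('H')(m, G) = Rational(-63, 2) (Function('H')(m, G) = Add(Mul(Pow(Add(-4, 2), -1), Add(11, 2)), -25) = Add(Mul(Pow(-2, -1), 13), -25) = Add(Mul(Rational(-1, 2), 13), -25) = Add(Rational(-13, 2), -25) = Rational(-63, 2))
Pow(Add(Function('H')(183, -146), -14704), Rational(1, 2)) = Pow(Add(Rational(-63, 2), -14704), Rational(1, 2)) = Pow(Rational(-29471, 2), Rational(1, 2)) = Mul(Rational(1, 2), I, Pow(58942, Rational(1, 2)))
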